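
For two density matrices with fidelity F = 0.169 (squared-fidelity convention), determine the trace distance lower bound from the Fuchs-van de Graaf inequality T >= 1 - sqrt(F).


Fuchs-van de Graaf (squared-fidelity convention): 1 - sqrt(F) <= T <= sqrt(1 - F).
Lower bound: T >= 1 - sqrt(F)
sqrt(F) = sqrt(0.169) = 0.4111
T >= 1 - 0.4111
T >= 0.5889

0.5889


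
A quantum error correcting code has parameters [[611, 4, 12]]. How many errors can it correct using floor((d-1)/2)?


Code parameters: [[611, 4, 12]], distance d = 12.
Number of correctable errors = floor((d-1)/2)
= floor((12 - 1)/2)
= floor(11/2)
= 5

5


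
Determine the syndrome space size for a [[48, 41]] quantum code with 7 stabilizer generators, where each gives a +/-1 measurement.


Each stabilizer generator gives a binary (+1 or -1) measurement outcome.
With 7 independent generators:
Total syndromes = 2^7
= 128

128


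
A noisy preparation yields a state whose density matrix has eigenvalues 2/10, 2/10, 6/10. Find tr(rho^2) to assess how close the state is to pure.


tr(rho^2) = sum of eigenvalues squared
= (2/10)^2 + (2/10)^2 + (6/10)^2
= (4 + 4 + 36) / 100
= 44/100
= 0.4400

0.4400


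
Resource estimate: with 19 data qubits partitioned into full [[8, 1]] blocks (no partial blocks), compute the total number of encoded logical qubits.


Each code block uses 8 physical qubits for 1 logical qubit(s).
Number of complete blocks = floor(19 / 8) = 2
Logical qubits = 2 * 1
= 2

2


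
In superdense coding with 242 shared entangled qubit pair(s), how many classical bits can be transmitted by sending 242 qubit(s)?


Superdense coding allows 2 classical bits per shared entangled pair.
242 pair(s) -> 2 * 242 = 484 classical bits

484


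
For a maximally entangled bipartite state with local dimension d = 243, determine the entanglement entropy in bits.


For a maximally entangled state in d x d:
S = log2(d) = log2(243)
= 7.9248

7.9248


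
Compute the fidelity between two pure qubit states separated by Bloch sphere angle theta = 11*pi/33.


For states separated by angle theta on Bloch sphere:
F = cos^2(theta/2)
theta = 11*pi/33 = 1.0472
theta/2 = 0.5236
cos(theta/2) = 0.8660
F = 0.7500

0.7500


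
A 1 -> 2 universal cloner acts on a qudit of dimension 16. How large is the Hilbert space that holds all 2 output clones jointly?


Output space = H^(tensor 2) where dim(H) = 16
dim = 16^2
= 256

256


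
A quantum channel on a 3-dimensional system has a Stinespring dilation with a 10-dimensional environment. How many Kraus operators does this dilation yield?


Tracing out the environment in an orthonormal basis {|i>_E} gives Kraus operators K_i = <i|_E U |0>_E.
Number of Kraus operators = dim(H_env) = d_env
= 10

10


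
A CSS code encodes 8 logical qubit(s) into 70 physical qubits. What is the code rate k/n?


Code rate R = k/n
= 8/70
= 0.1143

0.1143


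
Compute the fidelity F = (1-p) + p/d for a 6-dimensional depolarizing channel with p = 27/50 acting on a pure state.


F = (1-p) + p/d
= (1 - 0.5400) + 0.5400/6
= 0.4600 + 0.0900
= 0.5500

0.5500


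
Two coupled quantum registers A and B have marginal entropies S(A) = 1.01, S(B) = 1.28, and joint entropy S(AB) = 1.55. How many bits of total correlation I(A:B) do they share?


I(A:B) = S(A) + S(B) - S(AB)
= 1.01 + 1.28 - 1.55
= 0.7400

0.7400


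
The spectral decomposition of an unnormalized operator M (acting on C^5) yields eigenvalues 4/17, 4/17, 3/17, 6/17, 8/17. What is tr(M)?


tr(M) = sum of eigenvalues
= 4/17 + 4/17 + 3/17 + 6/17 + 8/17
= 25/17
= 1.4706

1.4706


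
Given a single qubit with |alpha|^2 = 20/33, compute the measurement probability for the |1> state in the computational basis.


|alpha|^2 = 20/33 = 0.6061
|beta|^2 = 1 - 20/33 = 13/33 = 0.3939
P(|1>) = |beta|^2 = 0.3939

0.3939


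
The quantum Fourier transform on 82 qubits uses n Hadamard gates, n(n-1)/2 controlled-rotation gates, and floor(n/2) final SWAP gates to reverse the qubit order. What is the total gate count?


Hadamard gates: 82
Controlled rotations: n*(n-1)/2 = 82*81/2 = 3321
SWAP gates: floor(n/2) = floor(82/2) = 41
Total = 82 + 3321 + 41
= 3444

3444


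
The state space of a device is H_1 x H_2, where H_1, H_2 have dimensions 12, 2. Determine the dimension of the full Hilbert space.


dim(H_1 x H_2) = 12 * 2
= 24

24


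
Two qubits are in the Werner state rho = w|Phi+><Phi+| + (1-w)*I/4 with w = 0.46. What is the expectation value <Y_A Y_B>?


|Phi+> = (|00> + |11>)/sqrt(2)
For the pure Bell state, <Y_A Y_B> = -1 (Bell-state Pauli correlator).
The maximally-mixed part I/4 has tr(I/4 * P tensor P) = 0 for any traceless Pauli P.
So <Y_A Y_B>_rho = w * (-1) + (1 - w) * 0
= 0.46 * (-1)
= -0.4600

-0.4600


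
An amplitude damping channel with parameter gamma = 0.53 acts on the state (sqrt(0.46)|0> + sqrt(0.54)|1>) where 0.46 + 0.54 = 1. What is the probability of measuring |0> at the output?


For amplitude damping with parameter gamma on state sqrt(a)|0> + sqrt(b)|1>:
alpha^2 = 0.46, beta^2 = 0.54
P(|0>) = alpha^2 + gamma * beta^2
= 0.46 + 0.53 * 0.54
= 0.46 + 0.2862
= 0.7462

0.7462


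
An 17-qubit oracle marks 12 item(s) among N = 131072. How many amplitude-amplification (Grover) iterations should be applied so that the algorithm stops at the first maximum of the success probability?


After j Grover iterations the success probability is P(j) = sin^2((2j+1)*theta), where sin(theta) = sqrt(k/N).
N = 2^17 = 131072, k = 12
sin(theta) = sqrt(k/N) = 0.009568319308
theta = arcsin(sqrt(k/N)) = 0.009568465315 rad
P(j) reaches its first maximum when (2j+1)*theta is as close as possible to pi/2, i.e. j = round(pi/(4*theta) - 1/2).
pi/(4*theta) - 1/2 = 81.5819
(For comparison, the common estimate pi/4 * sqrt(N/k) = 82.0832; the exact maximiser is used here.)
Optimal iterations = 82

82


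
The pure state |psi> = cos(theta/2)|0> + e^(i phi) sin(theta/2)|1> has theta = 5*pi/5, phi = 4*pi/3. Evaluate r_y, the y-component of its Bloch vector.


theta = 3.1416, phi = 4.1888
r_y = sin(theta)*sin(phi) = 0.0000 * -0.8660
r_y = 0.0000

0.0000


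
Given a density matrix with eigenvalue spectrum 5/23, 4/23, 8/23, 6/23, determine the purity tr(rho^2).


tr(rho^2) = sum of eigenvalues squared
= (5/23)^2 + (4/23)^2 + (8/23)^2 + (6/23)^2
= (25 + 16 + 64 + 36) / 529
= 141/529
= 0.2665

0.2665


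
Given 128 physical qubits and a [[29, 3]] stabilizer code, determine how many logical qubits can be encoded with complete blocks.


Each code block uses 29 physical qubits for 3 logical qubit(s).
Number of complete blocks = floor(128 / 29) = 4
Logical qubits = 4 * 3
= 12

12


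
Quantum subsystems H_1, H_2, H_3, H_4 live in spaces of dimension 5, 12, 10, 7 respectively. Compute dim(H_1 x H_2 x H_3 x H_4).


dim(H_1 x H_2 x H_3 x H_4) = 5 * 12 * 10 * 7
= 60 * 10 * 7
= 600 * 7
= 4200

4200


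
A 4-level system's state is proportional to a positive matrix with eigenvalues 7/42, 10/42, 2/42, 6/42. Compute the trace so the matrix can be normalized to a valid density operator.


tr(M) = sum of eigenvalues
= 7/42 + 10/42 + 2/42 + 6/42
= 25/42
= 0.5952

0.5952


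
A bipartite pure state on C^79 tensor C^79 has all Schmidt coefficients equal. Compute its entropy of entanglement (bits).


For a maximally entangled state in d x d:
S = log2(d) = log2(79)
= 6.3038

6.3038


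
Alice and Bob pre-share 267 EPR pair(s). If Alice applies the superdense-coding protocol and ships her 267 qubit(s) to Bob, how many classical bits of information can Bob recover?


Superdense coding allows 2 classical bits per shared entangled pair.
267 pair(s) -> 2 * 267 = 534 classical bits

534


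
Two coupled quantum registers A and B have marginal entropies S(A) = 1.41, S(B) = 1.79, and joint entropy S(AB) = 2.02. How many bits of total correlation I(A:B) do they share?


I(A:B) = S(A) + S(B) - S(AB)
= 1.41 + 1.79 - 2.02
= 1.1800

1.1800


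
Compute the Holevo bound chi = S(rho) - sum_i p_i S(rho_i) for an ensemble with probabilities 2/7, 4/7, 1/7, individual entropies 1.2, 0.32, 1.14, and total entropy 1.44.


chi = S(rho) - sum_i p_i * S(rho_i)
Weighted entropy = 2/7 * 1.2 + 4/7 * 0.32 + 1/7 * 1.14
= 0.6886
chi = 1.44 - 0.6886
= 0.7514

0.7514


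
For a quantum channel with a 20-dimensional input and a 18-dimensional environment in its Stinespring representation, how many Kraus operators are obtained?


Tracing out the environment in an orthonormal basis {|i>_E} gives Kraus operators K_i = <i|_E U |0>_E.
Number of Kraus operators = dim(H_env) = d_env
= 18

18


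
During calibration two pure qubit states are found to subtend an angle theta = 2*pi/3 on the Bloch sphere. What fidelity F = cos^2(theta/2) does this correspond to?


For states separated by angle theta on Bloch sphere:
F = cos^2(theta/2)
theta = 2*pi/3 = 2.0944
theta/2 = 1.0472
cos(theta/2) = 0.5000
F = 0.2500

0.2500


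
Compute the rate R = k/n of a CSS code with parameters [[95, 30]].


Code rate R = k/n
= 30/95
= 0.3158

0.3158


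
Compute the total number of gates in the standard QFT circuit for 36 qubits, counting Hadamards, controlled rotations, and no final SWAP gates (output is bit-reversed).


Hadamard gates: 36
Controlled rotations: n*(n-1)/2 = 36*35/2 = 630
SWAP gates: 0 (omitted)
Total = 36 + 630
= 666

666


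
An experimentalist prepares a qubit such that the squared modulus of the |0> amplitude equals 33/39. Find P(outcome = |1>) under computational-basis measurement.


|alpha|^2 = 33/39 = 0.8462
|beta|^2 = 1 - 33/39 = 6/39 = 0.1538
P(|1>) = |beta|^2 = 0.1538

0.1538


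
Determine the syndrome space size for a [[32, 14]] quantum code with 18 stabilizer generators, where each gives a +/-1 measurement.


Each stabilizer generator gives a binary (+1 or -1) measurement outcome.
With 18 independent generators:
Total syndromes = 2^18
= 262144

262144


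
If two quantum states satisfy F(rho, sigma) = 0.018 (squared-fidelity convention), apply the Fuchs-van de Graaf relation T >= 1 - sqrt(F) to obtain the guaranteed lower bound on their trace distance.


Fuchs-van de Graaf (squared-fidelity convention): 1 - sqrt(F) <= T <= sqrt(1 - F).
Lower bound: T >= 1 - sqrt(F)
sqrt(F) = sqrt(0.018) = 0.1342
T >= 1 - 0.1342
T >= 0.8658

0.8658


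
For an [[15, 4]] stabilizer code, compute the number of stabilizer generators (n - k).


For an [[n,k]] stabilizer code:
Number of stabilizer generators = n - k
= 15 - 4
= 11

11


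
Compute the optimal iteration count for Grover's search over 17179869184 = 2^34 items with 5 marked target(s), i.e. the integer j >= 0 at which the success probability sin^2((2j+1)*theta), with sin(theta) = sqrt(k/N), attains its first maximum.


After j Grover iterations the success probability is P(j) = sin^2((2j+1)*theta), where sin(theta) = sqrt(k/N).
N = 2^34 = 17179869184, k = 5
sin(theta) = sqrt(k/N) = 1.70598448e-05
theta = arcsin(sqrt(k/N)) = 1.70598448e-05 rad
P(j) reaches its first maximum when (2j+1)*theta is as close as possible to pi/2, i.e. j = round(pi/(4*theta) - 1/2).
pi/(4*theta) - 1/2 = 46037.3258
(For comparison, the common estimate pi/4 * sqrt(N/k) = 46037.8258; the exact maximiser is used here.)
Optimal iterations = 46037

46037


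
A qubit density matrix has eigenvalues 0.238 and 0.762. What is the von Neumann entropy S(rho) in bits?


S = -p*log2(p) - (1-p)*log2(1-p)
p = 0.2380, 1-p = 0.7620
= -0.2380 * log2(0.2380) - 0.7620 * log2(0.7620)
= -(-0.4929) - (-0.2988)
= 0.7917

0.7917


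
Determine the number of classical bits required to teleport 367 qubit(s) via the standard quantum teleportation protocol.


Quantum teleportation requires 2 classical bits per qubit teleported.
367 qubit(s) -> 2 * 367 = 734 classical bits

734


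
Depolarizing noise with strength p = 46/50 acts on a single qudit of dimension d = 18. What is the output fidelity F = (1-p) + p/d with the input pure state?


F = (1-p) + p/d
= (1 - 0.9200) + 0.9200/18
= 0.0800 + 0.0511
= 0.1311

0.1311


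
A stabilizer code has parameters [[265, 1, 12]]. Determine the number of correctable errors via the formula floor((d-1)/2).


Code parameters: [[265, 1, 12]], distance d = 12.
Number of correctable errors = floor((d-1)/2)
= floor((12 - 1)/2)
= floor(11/2)
= 5

5


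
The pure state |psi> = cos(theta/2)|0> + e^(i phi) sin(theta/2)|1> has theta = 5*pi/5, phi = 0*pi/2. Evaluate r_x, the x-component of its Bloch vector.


theta = 3.1416, phi = 0.0000
r_x = sin(theta)*cos(phi) = 0.0000 * 1.0000
r_x = 0.0000

0.0000


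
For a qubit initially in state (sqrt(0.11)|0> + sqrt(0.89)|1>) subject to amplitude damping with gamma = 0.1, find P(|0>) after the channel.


For amplitude damping with parameter gamma on state sqrt(a)|0> + sqrt(b)|1>:
alpha^2 = 0.11, beta^2 = 0.89
P(|0>) = alpha^2 + gamma * beta^2
= 0.11 + 0.1 * 0.89
= 0.11 + 0.0890
= 0.1990

0.1990


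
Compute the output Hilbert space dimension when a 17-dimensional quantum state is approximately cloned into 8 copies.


Output space = H^(tensor 8) where dim(H) = 17
dim = 17^8
= 289 (after 2 factors)
= 4913 (after 3 factors)
= 83521 (after 4 factors)
= 1419857 (after 5 factors)
= 24137569 (after 6 factors)
= 410338673 (after 7 factors)
= 6975757441 (after 8 factors)
= 6975757441

6975757441


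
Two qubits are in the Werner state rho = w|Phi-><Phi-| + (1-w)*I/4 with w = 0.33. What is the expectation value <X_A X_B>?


|Phi-> = (|00> - |11>)/sqrt(2)
For the pure Bell state, <X_A X_B> = -1 (Bell-state Pauli correlator).
The maximally-mixed part I/4 has tr(I/4 * P tensor P) = 0 for any traceless Pauli P.
So <X_A X_B>_rho = w * (-1) + (1 - w) * 0
= 0.33 * (-1)
= -0.3300

-0.3300


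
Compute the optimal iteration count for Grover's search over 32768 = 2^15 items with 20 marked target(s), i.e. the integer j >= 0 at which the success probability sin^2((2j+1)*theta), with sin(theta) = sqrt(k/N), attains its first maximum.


After j Grover iterations the success probability is P(j) = sin^2((2j+1)*theta), where sin(theta) = sqrt(k/N).
N = 2^15 = 32768, k = 20
sin(theta) = sqrt(k/N) = 0.02470529422
theta = arcsin(sqrt(k/N)) = 0.02470780806 rad
P(j) reaches its first maximum when (2j+1)*theta is as close as possible to pi/2, i.e. j = round(pi/(4*theta) - 1/2).
pi/(4*theta) - 1/2 = 31.2874
(For comparison, the common estimate pi/4 * sqrt(N/k) = 31.7907; the exact maximiser is used here.)
Optimal iterations = 31

31


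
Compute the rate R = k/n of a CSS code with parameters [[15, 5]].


Code rate R = k/n
= 5/15
= 0.3333

0.3333


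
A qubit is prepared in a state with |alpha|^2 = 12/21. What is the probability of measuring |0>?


|alpha|^2 = 12/21 = 0.5714
|beta|^2 = 1 - 12/21 = 9/21 = 0.4286
P(|0>) = |alpha|^2 = 0.5714

0.5714


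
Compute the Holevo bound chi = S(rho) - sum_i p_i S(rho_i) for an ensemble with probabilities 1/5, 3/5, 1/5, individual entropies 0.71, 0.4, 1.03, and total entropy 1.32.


chi = S(rho) - sum_i p_i * S(rho_i)
Weighted entropy = 1/5 * 0.71 + 3/5 * 0.4 + 1/5 * 1.03
= 0.5880
chi = 1.32 - 0.5880
= 0.7320

0.7320


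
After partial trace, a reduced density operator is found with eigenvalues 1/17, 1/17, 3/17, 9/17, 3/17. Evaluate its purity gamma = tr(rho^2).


tr(rho^2) = sum of eigenvalues squared
= (1/17)^2 + (1/17)^2 + (3/17)^2 + (9/17)^2 + (3/17)^2
= (1 + 1 + 9 + 81 + 9) / 289
= 101/289
= 0.3495

0.3495


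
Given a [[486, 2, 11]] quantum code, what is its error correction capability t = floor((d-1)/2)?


Code parameters: [[486, 2, 11]], distance d = 11.
Number of correctable errors = floor((d-1)/2)
= floor((11 - 1)/2)
= floor(10/2)
= 5

5


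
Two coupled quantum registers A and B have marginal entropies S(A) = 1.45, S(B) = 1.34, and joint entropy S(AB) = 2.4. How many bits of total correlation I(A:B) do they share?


I(A:B) = S(A) + S(B) - S(AB)
= 1.45 + 1.34 - 2.4
= 0.3900

0.3900


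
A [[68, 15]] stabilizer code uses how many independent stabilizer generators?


For an [[n,k]] stabilizer code:
Number of stabilizer generators = n - k
= 68 - 15
= 53

53


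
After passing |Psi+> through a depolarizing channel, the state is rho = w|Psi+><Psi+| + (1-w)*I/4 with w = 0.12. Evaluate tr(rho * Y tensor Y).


|Psi+> = (|01> + |10>)/sqrt(2)
For the pure Bell state, <Y_A Y_B> = +1 (Bell-state Pauli correlator).
The maximally-mixed part I/4 has tr(I/4 * P tensor P) = 0 for any traceless Pauli P.
So <Y_A Y_B>_rho = w * (+1) + (1 - w) * 0
= 0.12 * (+1)
= 0.1200

0.1200


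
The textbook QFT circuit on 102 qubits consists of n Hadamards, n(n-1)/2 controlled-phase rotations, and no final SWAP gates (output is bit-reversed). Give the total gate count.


Hadamard gates: 102
Controlled rotations: n*(n-1)/2 = 102*101/2 = 5151
SWAP gates: 0 (omitted)
Total = 102 + 5151
= 5253

5253


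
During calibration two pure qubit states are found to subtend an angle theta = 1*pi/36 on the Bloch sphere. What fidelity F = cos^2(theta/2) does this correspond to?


For states separated by angle theta on Bloch sphere:
F = cos^2(theta/2)
theta = 1*pi/36 = 0.0873
theta/2 = 0.0436
cos(theta/2) = 0.9990
F = 0.9981

0.9981


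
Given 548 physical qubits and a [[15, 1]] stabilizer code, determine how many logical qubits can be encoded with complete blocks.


Each code block uses 15 physical qubits for 1 logical qubit(s).
Number of complete blocks = floor(548 / 15) = 36
Logical qubits = 36 * 1
= 36

36


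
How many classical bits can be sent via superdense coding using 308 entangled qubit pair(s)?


Superdense coding allows 2 classical bits per shared entangled pair.
308 pair(s) -> 2 * 308 = 616 classical bits

616


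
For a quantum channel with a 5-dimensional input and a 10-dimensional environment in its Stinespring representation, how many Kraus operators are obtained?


Tracing out the environment in an orthonormal basis {|i>_E} gives Kraus operators K_i = <i|_E U |0>_E.
Number of Kraus operators = dim(H_env) = d_env
= 10

10


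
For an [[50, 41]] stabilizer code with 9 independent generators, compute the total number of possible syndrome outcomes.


Each stabilizer generator gives a binary (+1 or -1) measurement outcome.
With 9 independent generators:
Total syndromes = 2^9
= 512

512


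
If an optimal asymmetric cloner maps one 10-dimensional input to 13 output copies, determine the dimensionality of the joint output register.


Output space = H^(tensor 13) where dim(H) = 10
dim = 10^13
= 100 (after 2 factors)
= 1000 (after 3 factors)
= 10000 (after 4 factors)
= 100000 (after 5 factors)
= 1000000 (after 6 factors)
= 10000000 (after 7 factors)
= 100000000 (after 8 factors)
= 1000000000 (after 9 factors)
= 10000000000 (after 10 factors)
= 100000000000 (after 11 factors)
= 1000000000000 (after 12 factors)
= 10000000000000 (after 13 factors)
= 10000000000000

10000000000000


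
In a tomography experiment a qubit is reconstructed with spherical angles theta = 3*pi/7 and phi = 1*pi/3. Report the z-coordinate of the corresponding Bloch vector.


theta = 1.3464, phi = 1.0472
r_z = cos(theta) = 0.2225

0.2225


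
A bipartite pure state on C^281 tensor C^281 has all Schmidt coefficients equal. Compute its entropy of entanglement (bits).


For a maximally entangled state in d x d:
S = log2(d) = log2(281)
= 8.1344

8.1344


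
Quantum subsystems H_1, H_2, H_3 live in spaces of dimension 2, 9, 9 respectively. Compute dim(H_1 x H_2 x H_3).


dim(H_1 x H_2 x H_3) = 2 * 9 * 9
= 18 * 9
= 162

162


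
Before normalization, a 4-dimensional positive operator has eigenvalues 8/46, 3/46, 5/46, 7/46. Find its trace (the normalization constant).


tr(M) = sum of eigenvalues
= 8/46 + 3/46 + 5/46 + 7/46
= 23/46
= 0.5000

0.5000


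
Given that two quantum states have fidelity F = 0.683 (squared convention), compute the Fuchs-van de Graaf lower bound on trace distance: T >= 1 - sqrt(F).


Fuchs-van de Graaf (squared-fidelity convention): 1 - sqrt(F) <= T <= sqrt(1 - F).
Lower bound: T >= 1 - sqrt(F)
sqrt(F) = sqrt(0.683) = 0.8264
T >= 1 - 0.8264
T >= 0.1736

0.1736


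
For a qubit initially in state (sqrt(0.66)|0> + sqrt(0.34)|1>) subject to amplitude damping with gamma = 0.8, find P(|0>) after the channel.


For amplitude damping with parameter gamma on state sqrt(a)|0> + sqrt(b)|1>:
alpha^2 = 0.66, beta^2 = 0.34
P(|0>) = alpha^2 + gamma * beta^2
= 0.66 + 0.8 * 0.34
= 0.66 + 0.2720
= 0.9320

0.9320


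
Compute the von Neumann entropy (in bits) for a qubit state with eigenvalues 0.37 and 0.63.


S = -p*log2(p) - (1-p)*log2(1-p)
p = 0.3700, 1-p = 0.6300
= -0.3700 * log2(0.3700) - 0.6300 * log2(0.6300)
= -(-0.5307) - (-0.4199)
= 0.9507

0.9507


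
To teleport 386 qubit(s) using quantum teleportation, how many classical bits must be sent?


Quantum teleportation requires 2 classical bits per qubit teleported.
386 qubit(s) -> 2 * 386 = 772 classical bits

772


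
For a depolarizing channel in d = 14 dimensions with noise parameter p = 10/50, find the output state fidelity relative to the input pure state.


F = (1-p) + p/d
= (1 - 0.2000) + 0.2000/14
= 0.8000 + 0.0143
= 0.8143

0.8143


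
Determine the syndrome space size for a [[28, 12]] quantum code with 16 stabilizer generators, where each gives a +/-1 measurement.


Each stabilizer generator gives a binary (+1 or -1) measurement outcome.
With 16 independent generators:
Total syndromes = 2^16
= 65536

65536


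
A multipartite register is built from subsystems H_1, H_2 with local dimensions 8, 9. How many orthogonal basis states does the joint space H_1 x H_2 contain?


dim(H_1 x H_2) = 8 * 9
= 72

72


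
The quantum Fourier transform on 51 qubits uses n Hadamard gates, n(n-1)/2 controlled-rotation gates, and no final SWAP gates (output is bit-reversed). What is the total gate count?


Hadamard gates: 51
Controlled rotations: n*(n-1)/2 = 51*50/2 = 1275
SWAP gates: 0 (omitted)
Total = 51 + 1275
= 1326

1326


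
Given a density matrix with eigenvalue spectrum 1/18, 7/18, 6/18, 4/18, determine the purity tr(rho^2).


tr(rho^2) = sum of eigenvalues squared
= (1/18)^2 + (7/18)^2 + (6/18)^2 + (4/18)^2
= (1 + 49 + 36 + 16) / 324
= 102/324
= 0.3148

0.3148


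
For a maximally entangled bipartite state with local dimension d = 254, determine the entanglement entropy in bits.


For a maximally entangled state in d x d:
S = log2(d) = log2(254)
= 7.9887

7.9887


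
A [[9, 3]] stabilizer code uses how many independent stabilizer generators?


For an [[n,k]] stabilizer code:
Number of stabilizer generators = n - k
= 9 - 3
= 6

6


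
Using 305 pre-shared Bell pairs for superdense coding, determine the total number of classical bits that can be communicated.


Superdense coding allows 2 classical bits per shared entangled pair.
305 pair(s) -> 2 * 305 = 610 classical bits

610


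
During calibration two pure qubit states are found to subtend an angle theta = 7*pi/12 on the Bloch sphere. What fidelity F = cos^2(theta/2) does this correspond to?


For states separated by angle theta on Bloch sphere:
F = cos^2(theta/2)
theta = 7*pi/12 = 1.8326
theta/2 = 0.9163
cos(theta/2) = 0.6088
F = 0.3706

0.3706


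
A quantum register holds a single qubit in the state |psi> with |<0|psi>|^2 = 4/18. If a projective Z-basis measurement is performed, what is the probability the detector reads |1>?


|alpha|^2 = 4/18 = 0.2222
|beta|^2 = 1 - 4/18 = 14/18 = 0.7778
P(|1>) = |beta|^2 = 0.7778

0.7778


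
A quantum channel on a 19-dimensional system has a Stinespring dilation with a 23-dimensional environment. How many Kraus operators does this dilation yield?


Tracing out the environment in an orthonormal basis {|i>_E} gives Kraus operators K_i = <i|_E U |0>_E.
Number of Kraus operators = dim(H_env) = d_env
= 23

23


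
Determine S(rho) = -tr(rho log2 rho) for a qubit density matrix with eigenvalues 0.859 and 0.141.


S = -p*log2(p) - (1-p)*log2(1-p)
p = 0.8590, 1-p = 0.1410
= -0.8590 * log2(0.8590) - 0.1410 * log2(0.1410)
= -(-0.1884) - (-0.3985)
= 0.5869

0.5869


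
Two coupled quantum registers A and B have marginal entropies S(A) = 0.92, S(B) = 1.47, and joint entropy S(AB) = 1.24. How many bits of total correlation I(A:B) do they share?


I(A:B) = S(A) + S(B) - S(AB)
= 0.92 + 1.47 - 1.24
= 1.1500

1.1500


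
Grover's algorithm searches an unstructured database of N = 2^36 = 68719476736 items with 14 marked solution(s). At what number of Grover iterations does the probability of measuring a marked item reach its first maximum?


After j Grover iterations the success probability is P(j) = sin^2((2j+1)*theta), where sin(theta) = sqrt(k/N).
N = 2^36 = 68719476736, k = 14
sin(theta) = sqrt(k/N) = 1.42732902e-05
theta = arcsin(sqrt(k/N)) = 1.42732902e-05 rad
P(j) reaches its first maximum when (2j+1)*theta is as close as possible to pi/2, i.e. j = round(pi/(4*theta) - 1/2).
pi/(4*theta) - 1/2 = 55025.2265
(For comparison, the common estimate pi/4 * sqrt(N/k) = 55025.7265; the exact maximiser is used here.)
Optimal iterations = 55025

55025


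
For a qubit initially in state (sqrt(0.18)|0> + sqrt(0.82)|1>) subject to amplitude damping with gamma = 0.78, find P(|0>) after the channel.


For amplitude damping with parameter gamma on state sqrt(a)|0> + sqrt(b)|1>:
alpha^2 = 0.18, beta^2 = 0.82
P(|0>) = alpha^2 + gamma * beta^2
= 0.18 + 0.78 * 0.82
= 0.18 + 0.6396
= 0.8196

0.8196


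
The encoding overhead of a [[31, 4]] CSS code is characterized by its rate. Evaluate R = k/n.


Code rate R = k/n
= 4/31
= 0.1290

0.1290


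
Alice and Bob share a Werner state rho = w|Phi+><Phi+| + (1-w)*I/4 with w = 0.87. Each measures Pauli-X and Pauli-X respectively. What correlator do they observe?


|Phi+> = (|00> + |11>)/sqrt(2)
For the pure Bell state, <X_A X_B> = +1 (Bell-state Pauli correlator).
The maximally-mixed part I/4 has tr(I/4 * P tensor P) = 0 for any traceless Pauli P.
So <X_A X_B>_rho = w * (+1) + (1 - w) * 0
= 0.87 * (+1)
= 0.8700

0.8700


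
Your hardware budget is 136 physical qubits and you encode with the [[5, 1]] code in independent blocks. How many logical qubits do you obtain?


Each code block uses 5 physical qubits for 1 logical qubit(s).
Number of complete blocks = floor(136 / 5) = 27
Logical qubits = 27 * 1
= 27

27


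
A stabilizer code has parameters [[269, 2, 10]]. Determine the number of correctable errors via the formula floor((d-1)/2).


Code parameters: [[269, 2, 10]], distance d = 10.
Number of correctable errors = floor((d-1)/2)
= floor((10 - 1)/2)
= floor(9/2)
= 4

4


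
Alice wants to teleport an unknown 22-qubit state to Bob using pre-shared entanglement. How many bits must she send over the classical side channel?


Quantum teleportation requires 2 classical bits per qubit teleported.
22 qubit(s) -> 2 * 22 = 44 classical bits

44


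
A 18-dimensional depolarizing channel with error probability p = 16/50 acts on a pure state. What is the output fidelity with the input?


F = (1-p) + p/d
= (1 - 0.3200) + 0.3200/18
= 0.6800 + 0.0178
= 0.6978

0.6978


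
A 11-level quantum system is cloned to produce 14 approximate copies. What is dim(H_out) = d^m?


Output space = H^(tensor 14) where dim(H) = 11
dim = 11^14
= 121 (after 2 factors)
= 1331 (after 3 factors)
= 14641 (after 4 factors)
= 161051 (after 5 factors)
= 1771561 (after 6 factors)
= 19487171 (after 7 factors)
= 214358881 (after 8 factors)
= 2357947691 (after 9 factors)
= 25937424601 (after 10 factors)
= 285311670611 (after 11 factors)
= 3138428376721 (after 12 factors)
= 34522712143931 (after 13 factors)
= 379749833583241 (after 14 factors)
= 379749833583241

379749833583241


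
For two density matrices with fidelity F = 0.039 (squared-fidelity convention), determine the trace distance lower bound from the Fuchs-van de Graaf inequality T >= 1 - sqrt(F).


Fuchs-van de Graaf (squared-fidelity convention): 1 - sqrt(F) <= T <= sqrt(1 - F).
Lower bound: T >= 1 - sqrt(F)
sqrt(F) = sqrt(0.039) = 0.1975
T >= 1 - 0.1975
T >= 0.8025

0.8025


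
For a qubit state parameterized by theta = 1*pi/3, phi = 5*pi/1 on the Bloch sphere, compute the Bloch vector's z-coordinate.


theta = 1.0472, phi = 15.7080
r_z = cos(theta) = 0.5000

0.5000


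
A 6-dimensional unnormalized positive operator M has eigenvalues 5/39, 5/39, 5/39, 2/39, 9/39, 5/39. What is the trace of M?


tr(M) = sum of eigenvalues
= 5/39 + 5/39 + 5/39 + 2/39 + 9/39 + 5/39
= 31/39
= 0.7949

0.7949


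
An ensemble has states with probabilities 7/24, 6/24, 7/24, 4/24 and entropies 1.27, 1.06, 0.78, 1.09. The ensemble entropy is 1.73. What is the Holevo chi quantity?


chi = S(rho) - sum_i p_i * S(rho_i)
Weighted entropy = 7/24 * 1.27 + 6/24 * 1.06 + 7/24 * 0.78 + 4/24 * 1.09
= 1.0446
chi = 1.73 - 1.0446
= 0.6854

0.6854


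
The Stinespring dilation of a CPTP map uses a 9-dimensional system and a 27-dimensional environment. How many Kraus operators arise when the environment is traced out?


Tracing out the environment in an orthonormal basis {|i>_E} gives Kraus operators K_i = <i|_E U |0>_E.
Number of Kraus operators = dim(H_env) = d_env
= 27

27


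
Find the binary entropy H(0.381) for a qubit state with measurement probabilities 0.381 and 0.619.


S = -p*log2(p) - (1-p)*log2(1-p)
p = 0.3810, 1-p = 0.6190
= -0.3810 * log2(0.3810) - 0.6190 * log2(0.6190)
= -(-0.5304) - (-0.4283)
= 0.9587

0.9587


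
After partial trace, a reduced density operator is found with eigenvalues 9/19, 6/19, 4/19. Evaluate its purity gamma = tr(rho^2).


tr(rho^2) = sum of eigenvalues squared
= (9/19)^2 + (6/19)^2 + (4/19)^2
= (81 + 36 + 16) / 361
= 133/361
= 0.3684

0.3684


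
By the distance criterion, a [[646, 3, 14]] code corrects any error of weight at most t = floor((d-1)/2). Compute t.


Code parameters: [[646, 3, 14]], distance d = 14.
Number of correctable errors = floor((d-1)/2)
= floor((14 - 1)/2)
= floor(13/2)
= 6

6


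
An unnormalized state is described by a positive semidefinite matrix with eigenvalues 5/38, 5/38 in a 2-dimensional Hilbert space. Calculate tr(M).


tr(M) = sum of eigenvalues
= 5/38 + 5/38
= 10/38
= 0.2632

0.2632


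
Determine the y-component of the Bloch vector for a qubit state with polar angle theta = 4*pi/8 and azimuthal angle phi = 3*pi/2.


theta = 1.5708, phi = 4.7124
r_y = sin(theta)*sin(phi) = 1.0000 * -1.0000
r_y = -1.0000

-1.0000


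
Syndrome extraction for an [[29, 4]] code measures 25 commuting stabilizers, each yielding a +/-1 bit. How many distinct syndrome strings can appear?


Each stabilizer generator gives a binary (+1 or -1) measurement outcome.
With 25 independent generators:
Total syndromes = 2^25
= 33554432

33554432


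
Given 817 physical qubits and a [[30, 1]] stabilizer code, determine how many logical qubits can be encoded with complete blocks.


Each code block uses 30 physical qubits for 1 logical qubit(s).
Number of complete blocks = floor(817 / 30) = 27
Logical qubits = 27 * 1
= 27

27


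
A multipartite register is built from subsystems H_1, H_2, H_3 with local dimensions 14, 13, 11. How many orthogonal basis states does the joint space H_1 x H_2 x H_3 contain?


dim(H_1 x H_2 x H_3) = 14 * 13 * 11
= 182 * 11
= 2002

2002


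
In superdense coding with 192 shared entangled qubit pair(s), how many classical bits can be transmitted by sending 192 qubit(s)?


Superdense coding allows 2 classical bits per shared entangled pair.
192 pair(s) -> 2 * 192 = 384 classical bits

384


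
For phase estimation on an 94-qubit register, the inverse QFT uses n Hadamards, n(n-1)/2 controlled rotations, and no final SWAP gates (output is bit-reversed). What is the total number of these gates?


Hadamard gates: 94
Controlled rotations: n*(n-1)/2 = 94*93/2 = 4371
SWAP gates: 0 (omitted)
Total = 94 + 4371
= 4465

4465


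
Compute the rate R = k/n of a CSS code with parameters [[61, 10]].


Code rate R = k/n
= 10/61
= 0.1639

0.1639


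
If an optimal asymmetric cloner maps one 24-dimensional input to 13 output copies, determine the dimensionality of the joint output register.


Output space = H^(tensor 13) where dim(H) = 24
dim = 24^13
= 576 (after 2 factors)
= 13824 (after 3 factors)
= 331776 (after 4 factors)
= 7962624 (after 5 factors)
= 191102976 (after 6 factors)
= 4586471424 (after 7 factors)
= 110075314176 (after 8 factors)
= 2641807540224 (after 9 factors)
= 63403380965376 (after 10 factors)
= 1521681143169024 (after 11 factors)
= 36520347436056576 (after 12 factors)
= 876488338465357824 (after 13 factors)
= 876488338465357824

876488338465357824


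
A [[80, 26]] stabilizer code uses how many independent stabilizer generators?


For an [[n,k]] stabilizer code:
Number of stabilizer generators = n - k
= 80 - 26
= 54

54


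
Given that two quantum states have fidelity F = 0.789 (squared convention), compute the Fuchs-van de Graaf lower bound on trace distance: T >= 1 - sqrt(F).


Fuchs-van de Graaf (squared-fidelity convention): 1 - sqrt(F) <= T <= sqrt(1 - F).
Lower bound: T >= 1 - sqrt(F)
sqrt(F) = sqrt(0.789) = 0.8883
T >= 1 - 0.8883
T >= 0.1117

0.1117


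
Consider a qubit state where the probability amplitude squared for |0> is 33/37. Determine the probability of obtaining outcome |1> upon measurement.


|alpha|^2 = 33/37 = 0.8919
|beta|^2 = 1 - 33/37 = 4/37 = 0.1081
P(|1>) = |beta|^2 = 0.1081

0.1081


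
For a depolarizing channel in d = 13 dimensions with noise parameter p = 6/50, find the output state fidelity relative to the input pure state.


F = (1-p) + p/d
= (1 - 0.1200) + 0.1200/13
= 0.8800 + 0.0092
= 0.8892

0.8892


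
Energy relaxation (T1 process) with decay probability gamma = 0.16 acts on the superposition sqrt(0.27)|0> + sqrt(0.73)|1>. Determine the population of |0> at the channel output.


For amplitude damping with parameter gamma on state sqrt(a)|0> + sqrt(b)|1>:
alpha^2 = 0.27, beta^2 = 0.73
P(|0>) = alpha^2 + gamma * beta^2
= 0.27 + 0.16 * 0.73
= 0.27 + 0.1168
= 0.3868

0.3868


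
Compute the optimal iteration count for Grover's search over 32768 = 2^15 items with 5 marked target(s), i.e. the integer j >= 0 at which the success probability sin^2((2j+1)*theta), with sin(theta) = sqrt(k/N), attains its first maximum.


After j Grover iterations the success probability is P(j) = sin^2((2j+1)*theta), where sin(theta) = sqrt(k/N).
N = 2^15 = 32768, k = 5
sin(theta) = sqrt(k/N) = 0.01235264711
theta = arcsin(sqrt(k/N)) = 0.01235296128 rad
P(j) reaches its first maximum when (2j+1)*theta is as close as possible to pi/2, i.e. j = round(pi/(4*theta) - 1/2).
pi/(4*theta) - 1/2 = 63.0797
(For comparison, the common estimate pi/4 * sqrt(N/k) = 63.5814; the exact maximiser is used here.)
Optimal iterations = 63

63


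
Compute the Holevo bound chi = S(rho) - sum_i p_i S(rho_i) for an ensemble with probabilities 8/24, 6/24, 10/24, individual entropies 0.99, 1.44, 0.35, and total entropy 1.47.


chi = S(rho) - sum_i p_i * S(rho_i)
Weighted entropy = 8/24 * 0.99 + 6/24 * 1.44 + 10/24 * 0.35
= 0.8358
chi = 1.47 - 0.8358
= 0.6342

0.6342


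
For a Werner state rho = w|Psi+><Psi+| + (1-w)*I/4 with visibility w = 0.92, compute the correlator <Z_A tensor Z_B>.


|Psi+> = (|01> + |10>)/sqrt(2)
For the pure Bell state, <Z_A Z_B> = -1 (Bell-state Pauli correlator).
The maximally-mixed part I/4 has tr(I/4 * P tensor P) = 0 for any traceless Pauli P.
So <Z_A Z_B>_rho = w * (-1) + (1 - w) * 0
= 0.92 * (-1)
= -0.9200

-0.9200


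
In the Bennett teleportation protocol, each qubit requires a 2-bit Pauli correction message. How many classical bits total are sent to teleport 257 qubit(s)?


Quantum teleportation requires 2 classical bits per qubit teleported.
257 qubit(s) -> 2 * 257 = 514 classical bits

514


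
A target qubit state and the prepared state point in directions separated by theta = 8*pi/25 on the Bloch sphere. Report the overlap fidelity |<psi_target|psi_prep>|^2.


For states separated by angle theta on Bloch sphere:
F = cos^2(theta/2)
theta = 8*pi/25 = 1.0053
theta/2 = 0.5027
cos(theta/2) = 0.8763
F = 0.7679

0.7679


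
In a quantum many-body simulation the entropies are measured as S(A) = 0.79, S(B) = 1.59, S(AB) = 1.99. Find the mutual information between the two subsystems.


I(A:B) = S(A) + S(B) - S(AB)
= 0.79 + 1.59 - 1.99
= 0.3900

0.3900


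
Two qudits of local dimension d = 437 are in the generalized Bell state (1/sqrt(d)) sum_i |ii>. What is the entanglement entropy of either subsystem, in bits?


For a maximally entangled state in d x d:
S = log2(d) = log2(437)
= 8.7715

8.7715


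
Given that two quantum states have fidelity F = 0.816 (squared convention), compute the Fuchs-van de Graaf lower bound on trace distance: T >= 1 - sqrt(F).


Fuchs-van de Graaf (squared-fidelity convention): 1 - sqrt(F) <= T <= sqrt(1 - F).
Lower bound: T >= 1 - sqrt(F)
sqrt(F) = sqrt(0.816) = 0.9033
T >= 1 - 0.9033
T >= 0.0967

0.0967


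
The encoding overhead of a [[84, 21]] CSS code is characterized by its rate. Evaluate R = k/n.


Code rate R = k/n
= 21/84
= 0.2500

0.2500


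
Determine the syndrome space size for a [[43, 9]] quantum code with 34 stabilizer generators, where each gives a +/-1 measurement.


Each stabilizer generator gives a binary (+1 or -1) measurement outcome.
With 34 independent generators:
Total syndromes = 2^34
= 17179869184

17179869184


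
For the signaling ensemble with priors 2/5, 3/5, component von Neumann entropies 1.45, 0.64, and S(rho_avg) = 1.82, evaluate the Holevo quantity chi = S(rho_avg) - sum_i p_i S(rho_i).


chi = S(rho) - sum_i p_i * S(rho_i)
Weighted entropy = 2/5 * 1.45 + 3/5 * 0.64
= 0.9640
chi = 1.82 - 0.9640
= 0.8560

0.8560


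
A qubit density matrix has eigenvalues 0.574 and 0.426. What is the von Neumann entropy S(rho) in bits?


S = -p*log2(p) - (1-p)*log2(1-p)
p = 0.5740, 1-p = 0.4260
= -0.5740 * log2(0.5740) - 0.4260 * log2(0.4260)
= -(-0.4597) - (-0.5244)
= 0.9841

0.9841


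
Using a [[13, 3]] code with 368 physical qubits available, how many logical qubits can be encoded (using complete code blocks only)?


Each code block uses 13 physical qubits for 3 logical qubit(s).
Number of complete blocks = floor(368 / 13) = 28
Logical qubits = 28 * 3
= 84

84


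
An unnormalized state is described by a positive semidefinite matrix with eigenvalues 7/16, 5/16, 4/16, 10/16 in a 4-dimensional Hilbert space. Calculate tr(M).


tr(M) = sum of eigenvalues
= 7/16 + 5/16 + 4/16 + 10/16
= 26/16
= 1.6250

1.6250


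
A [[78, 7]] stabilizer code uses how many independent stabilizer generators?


For an [[n,k]] stabilizer code:
Number of stabilizer generators = n - k
= 78 - 7
= 71

71


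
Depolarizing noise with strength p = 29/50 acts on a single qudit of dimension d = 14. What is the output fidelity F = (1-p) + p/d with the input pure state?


F = (1-p) + p/d
= (1 - 0.5800) + 0.5800/14
= 0.4200 + 0.0414
= 0.4614

0.4614


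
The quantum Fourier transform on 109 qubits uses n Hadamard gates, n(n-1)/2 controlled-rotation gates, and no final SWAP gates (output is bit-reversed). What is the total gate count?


Hadamard gates: 109
Controlled rotations: n*(n-1)/2 = 109*108/2 = 5886
SWAP gates: 0 (omitted)
Total = 109 + 5886
= 5995

5995


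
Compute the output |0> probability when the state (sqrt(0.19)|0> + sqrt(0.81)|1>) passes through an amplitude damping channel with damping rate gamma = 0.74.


For amplitude damping with parameter gamma on state sqrt(a)|0> + sqrt(b)|1>:
alpha^2 = 0.19, beta^2 = 0.81
P(|0>) = alpha^2 + gamma * beta^2
= 0.19 + 0.74 * 0.81
= 0.19 + 0.5994
= 0.7894

0.7894


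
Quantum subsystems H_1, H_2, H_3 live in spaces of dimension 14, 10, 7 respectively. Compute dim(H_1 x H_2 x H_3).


dim(H_1 x H_2 x H_3) = 14 * 10 * 7
= 140 * 7
= 980

980


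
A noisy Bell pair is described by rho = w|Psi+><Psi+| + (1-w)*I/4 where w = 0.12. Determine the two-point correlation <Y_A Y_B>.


|Psi+> = (|01> + |10>)/sqrt(2)
For the pure Bell state, <Y_A Y_B> = +1 (Bell-state Pauli correlator).
The maximally-mixed part I/4 has tr(I/4 * P tensor P) = 0 for any traceless Pauli P.
So <Y_A Y_B>_rho = w * (+1) + (1 - w) * 0
= 0.12 * (+1)
= 0.1200

0.1200
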